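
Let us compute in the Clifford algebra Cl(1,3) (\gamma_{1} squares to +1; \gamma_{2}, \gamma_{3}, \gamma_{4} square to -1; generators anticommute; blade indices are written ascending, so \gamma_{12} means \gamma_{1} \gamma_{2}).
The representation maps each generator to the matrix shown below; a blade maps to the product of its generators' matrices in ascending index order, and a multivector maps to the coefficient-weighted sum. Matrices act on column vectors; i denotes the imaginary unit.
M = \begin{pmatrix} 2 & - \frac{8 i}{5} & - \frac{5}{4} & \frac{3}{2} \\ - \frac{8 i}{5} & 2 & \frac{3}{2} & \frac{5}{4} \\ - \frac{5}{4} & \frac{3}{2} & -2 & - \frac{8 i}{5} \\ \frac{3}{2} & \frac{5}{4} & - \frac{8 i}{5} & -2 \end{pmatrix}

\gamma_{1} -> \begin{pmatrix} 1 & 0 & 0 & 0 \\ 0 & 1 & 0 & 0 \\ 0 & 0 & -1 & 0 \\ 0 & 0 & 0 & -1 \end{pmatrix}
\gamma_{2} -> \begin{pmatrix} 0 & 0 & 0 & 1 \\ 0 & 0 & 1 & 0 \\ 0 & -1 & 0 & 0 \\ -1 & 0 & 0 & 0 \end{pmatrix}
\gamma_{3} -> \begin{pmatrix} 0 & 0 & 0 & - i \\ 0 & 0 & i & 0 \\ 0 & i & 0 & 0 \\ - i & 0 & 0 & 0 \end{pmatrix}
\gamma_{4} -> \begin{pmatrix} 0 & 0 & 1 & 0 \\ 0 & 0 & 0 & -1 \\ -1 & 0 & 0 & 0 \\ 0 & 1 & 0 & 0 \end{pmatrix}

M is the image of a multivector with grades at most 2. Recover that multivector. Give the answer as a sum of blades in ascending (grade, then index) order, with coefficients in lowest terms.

Method: the blade images are trace-orthogonal — tr(rho(e_A) rho(e_B)^-1) = 4 if A = B and 0 otherwise — and rho(e_A)^-1 = (e_A)^2 * rho(e_A) with (e_A)^2 = +1 or -1, so the coefficient of e_A in the preimage is (e_A)^2 * tr(M rho(e_A))/4.
Nonzero projections over blades of grade <= 2: \gamma_{1}: (\gamma_{1})^2 = +1, tr(M rho(\gamma_{1})) = 8, coefficient 2; \gamma_{12}: (\gamma_{12})^2 = +1, tr(M rho(\gamma_{12})) = 6, coefficient \frac{3}{2}; \gamma_{14}: (\gamma_{14})^2 = +1, tr(M rho(\gamma_{14})) = -5, coefficient -\frac{5}{4}; \gamma_{34}: (\gamma_{34})^2 = -1, tr(M rho(\gamma_{34})) = - \frac{32}{5}, coefficient \frac{8}{5}. Every other blade of grade <= 2 projects to 0.
Answer: 2 \gamma_{1} + \frac{3}{2} \gamma_{12} - \frac{5}{4} \gamma_{14} + \frac{8}{5} \gamma_{34}


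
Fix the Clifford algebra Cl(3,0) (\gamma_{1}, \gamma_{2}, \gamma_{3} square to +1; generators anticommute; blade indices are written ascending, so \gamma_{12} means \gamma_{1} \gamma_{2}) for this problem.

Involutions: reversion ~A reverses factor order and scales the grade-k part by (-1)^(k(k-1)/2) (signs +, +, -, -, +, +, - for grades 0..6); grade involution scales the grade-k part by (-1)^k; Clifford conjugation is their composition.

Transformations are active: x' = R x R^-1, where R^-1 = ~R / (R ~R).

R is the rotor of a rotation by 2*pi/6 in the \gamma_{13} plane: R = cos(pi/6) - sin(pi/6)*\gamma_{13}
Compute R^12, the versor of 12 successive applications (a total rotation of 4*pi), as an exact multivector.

Rotor phase runs at HALF the rotation angle; powers of one rotor simply add phase, so after 12 steps in \gamma_{13} the phase is 12*pi/6 = 2 \pi and R^12 = cos(2 \pi) - sin(2 \pi)*\gamma_{13}.
cos(2 \pi) = 1 and sin(2 \pi) = 0, so R^12 = 1. The total rotation 4*pi is 2 full turns, so every vector returns to itself, yet the rotor is +1, back on the identity sheet (an even number of 2*pi turns).
Answer: 1


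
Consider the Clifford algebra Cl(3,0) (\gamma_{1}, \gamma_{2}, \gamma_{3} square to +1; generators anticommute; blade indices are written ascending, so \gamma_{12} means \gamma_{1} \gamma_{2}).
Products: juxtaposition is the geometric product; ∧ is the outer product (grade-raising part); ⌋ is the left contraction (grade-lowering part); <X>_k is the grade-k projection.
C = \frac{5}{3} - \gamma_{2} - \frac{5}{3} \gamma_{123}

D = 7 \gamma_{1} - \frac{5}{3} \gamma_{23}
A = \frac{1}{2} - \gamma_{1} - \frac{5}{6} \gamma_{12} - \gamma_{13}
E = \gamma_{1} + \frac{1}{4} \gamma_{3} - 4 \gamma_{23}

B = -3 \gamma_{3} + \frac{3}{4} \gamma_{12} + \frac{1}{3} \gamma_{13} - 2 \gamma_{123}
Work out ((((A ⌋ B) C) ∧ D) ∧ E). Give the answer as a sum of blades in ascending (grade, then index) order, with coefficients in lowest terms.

step 1: \frac{23}{24} + \frac{5}{4} \gamma_{2} - \frac{7}{2} \gamma_{3} + \frac{3}{8} \gamma_{12} + \frac{1}{6} \gamma_{13} + 2 \gamma_{23} - \gamma_{123}
step 2: -\frac{95}{72} + \frac{71}{24} \gamma_{1} + \frac{61}{72} \gamma_{2} - \frac{77}{24} \gamma_{3} + \frac{155}{24} \gamma_{12} + \frac{49}{36} \gamma_{13} - \frac{1}{6} \gamma_{23} - \frac{223}{72} \gamma_{123}
step 3: -\frac{665}{72} \gamma_{1} - \frac{427}{72} \gamma_{12} + \frac{539}{24} \gamma_{13} + \frac{475}{216} \gamma_{23} - \frac{439}{72} \gamma_{123}
step 4: -\frac{665}{288} \gamma_{13} + \frac{32539}{864} \gamma_{123}
Answer: -\frac{665}{288} \gamma_{13} + \frac{32539}{864} \gamma_{123}


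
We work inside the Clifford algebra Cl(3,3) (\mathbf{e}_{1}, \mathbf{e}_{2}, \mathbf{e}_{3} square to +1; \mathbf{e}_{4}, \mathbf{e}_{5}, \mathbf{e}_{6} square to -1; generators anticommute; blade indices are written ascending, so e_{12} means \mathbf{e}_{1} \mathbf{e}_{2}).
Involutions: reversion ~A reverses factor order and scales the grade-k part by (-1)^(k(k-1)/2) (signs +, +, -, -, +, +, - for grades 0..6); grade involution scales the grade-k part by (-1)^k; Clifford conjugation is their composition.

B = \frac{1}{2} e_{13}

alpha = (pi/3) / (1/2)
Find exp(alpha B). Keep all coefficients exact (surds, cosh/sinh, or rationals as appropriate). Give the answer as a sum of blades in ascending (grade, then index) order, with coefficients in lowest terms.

B^2 = (\frac{1}{2})^2*(e_{13})^2 = \frac{1}{4}*(-1) = -\frac{1}{4} (a basis 2-blade squares to minus the product of its generators' squares).
B^2 = -\frac{1}{4} — a negative square means the series sums to a rotation: l = \frac{1}{2}, alpha*l = \frac{\pi}{3}, so exp(alpha B) = cos(\frac{\pi}{3}) + (sin(\frac{\pi}{3})/(\frac{1}{2}))*B = \frac{1}{2} + (\sqrt{3})*B.
Answer: \frac{1}{2} + \frac{\sqrt{3}}{2} e_{13}


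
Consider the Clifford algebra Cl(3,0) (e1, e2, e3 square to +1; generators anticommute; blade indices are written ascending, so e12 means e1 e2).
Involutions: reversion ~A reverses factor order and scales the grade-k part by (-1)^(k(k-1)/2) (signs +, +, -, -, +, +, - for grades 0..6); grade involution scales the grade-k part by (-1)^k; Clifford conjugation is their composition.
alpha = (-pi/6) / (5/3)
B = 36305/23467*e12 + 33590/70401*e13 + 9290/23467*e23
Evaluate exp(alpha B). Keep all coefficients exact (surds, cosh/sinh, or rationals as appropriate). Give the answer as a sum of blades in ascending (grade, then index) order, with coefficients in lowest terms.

B^2 term by term: the squares give (36305/23467)^2*(e12)^2 + (33590/70401)^2*(e13)^2 + (9290/23467)^2*(e23)^2 = 1318053025/550700089*(-1) + 1128288100/4956300801*(-1) + 86304100/550700089*(-1) = -25/9 (each basis 2-blade squares to minus the product of its generators' squares); cross terms between blades sharing an index anticommute and cancel. So B^2 = -25/9.
B^2 = -25/9 — circular case — the even/odd split gives cos and sin: l = 5/3, alpha*l = -pi/6, so exp(alpha B) = cos(-pi/6) + (sin(-pi/6)/(5/3))*B = sqrt(3)/2 + (-3/10)*B.
Answer: sqrt(3)/2 - 21783/46934*e12 - 3359/23467*e13 - 2787/23467*e23


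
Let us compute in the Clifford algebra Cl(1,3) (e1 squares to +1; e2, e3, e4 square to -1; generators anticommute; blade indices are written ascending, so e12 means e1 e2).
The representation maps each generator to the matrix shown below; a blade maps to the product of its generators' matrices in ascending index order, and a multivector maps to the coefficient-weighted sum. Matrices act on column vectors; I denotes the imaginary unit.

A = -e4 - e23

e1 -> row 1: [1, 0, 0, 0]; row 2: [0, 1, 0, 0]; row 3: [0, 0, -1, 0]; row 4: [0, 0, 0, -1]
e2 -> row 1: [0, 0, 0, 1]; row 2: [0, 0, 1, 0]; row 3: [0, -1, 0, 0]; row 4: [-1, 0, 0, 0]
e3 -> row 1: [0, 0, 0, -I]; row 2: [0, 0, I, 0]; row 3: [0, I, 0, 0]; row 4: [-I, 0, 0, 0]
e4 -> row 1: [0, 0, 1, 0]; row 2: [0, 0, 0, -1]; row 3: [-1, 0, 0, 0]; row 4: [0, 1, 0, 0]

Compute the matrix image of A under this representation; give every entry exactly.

Bivector images (products of the table entries): rho(e23) = rho(e2)rho(e3) = row 1: [-I, 0, 0, 0]; row 2: [0, I, 0, 0]; row 3: [0, 0, -I, 0]; row 4: [0, 0, 0, I].
M = (-1)*rho(e4) + (-1)*rho(e23), summed entrywise:
Answer: row 1: [I, 0, -1, 0]; row 2: [0, -I, 0, 1]; row 3: [1, 0, I, 0]; row 4: [0, -1, 0, -I]


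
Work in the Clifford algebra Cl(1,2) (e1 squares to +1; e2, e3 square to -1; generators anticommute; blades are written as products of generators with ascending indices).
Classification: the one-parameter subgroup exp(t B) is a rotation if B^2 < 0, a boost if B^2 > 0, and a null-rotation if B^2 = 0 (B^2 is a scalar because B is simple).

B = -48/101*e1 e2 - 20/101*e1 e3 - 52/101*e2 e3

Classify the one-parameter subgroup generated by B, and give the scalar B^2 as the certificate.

B^2 term by term: the squares give (-48/101)^2*(e1 e2)^2 + (-20/101)^2*(e1 e3)^2 + (-52/101)^2*(e2 e3)^2 = 2304/10201*(+1) + 400/10201*(+1) + 2704/10201*(-1) = 0 (each basis 2-blade squares to minus the product of its generators' squares); cross terms between blades sharing an index anticommute and cancel. So B^2 = 0.
Answer: null-rotation, certificate B^2 = 0. Because 0 is invariant under every versor sandwich, the classification follows from its sign alone.


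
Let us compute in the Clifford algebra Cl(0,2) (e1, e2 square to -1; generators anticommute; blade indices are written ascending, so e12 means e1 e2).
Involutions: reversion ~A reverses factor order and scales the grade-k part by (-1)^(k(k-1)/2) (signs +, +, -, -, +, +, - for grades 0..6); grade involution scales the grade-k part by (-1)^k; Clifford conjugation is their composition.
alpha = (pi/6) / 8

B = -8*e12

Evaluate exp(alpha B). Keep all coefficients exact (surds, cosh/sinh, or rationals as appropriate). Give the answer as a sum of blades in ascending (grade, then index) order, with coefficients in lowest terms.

B^2 = (-8)^2*(e12)^2 = 64*(-1) = -64 (a basis 2-blade squares to minus the product of its generators' squares).
B^2 = -64 — a negative square means the series sums to a rotation: l = 8, alpha*l = pi/6, so exp(alpha B) = cos(pi/6) + (sin(pi/6)/8)*B = sqrt(3)/2 + (1/16)*B.
Answer: sqrt(3)/2 - 1/2*e12


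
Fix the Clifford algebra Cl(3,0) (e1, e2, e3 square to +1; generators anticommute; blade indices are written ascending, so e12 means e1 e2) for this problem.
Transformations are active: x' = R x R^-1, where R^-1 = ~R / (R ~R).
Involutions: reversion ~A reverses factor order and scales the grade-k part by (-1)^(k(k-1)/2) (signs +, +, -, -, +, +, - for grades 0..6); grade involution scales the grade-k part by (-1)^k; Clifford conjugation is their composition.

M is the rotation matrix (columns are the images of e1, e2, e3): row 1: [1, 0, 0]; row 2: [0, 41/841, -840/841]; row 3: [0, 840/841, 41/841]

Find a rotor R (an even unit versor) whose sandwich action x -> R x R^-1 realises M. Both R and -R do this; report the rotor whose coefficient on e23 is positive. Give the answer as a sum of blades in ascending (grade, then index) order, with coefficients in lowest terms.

Method: write R = a + b12*e12 + b13*e13 + b23*e23 with a^2 + b12^2 + b13^2 + b23^2 = 1 (so R^-1 = ~R). Expanding the columns R e_j ~R gives tr M = 4a^2 - 1 and, from the antisymmetric part, M21 - M12 = -4a*b12, M13 - M31 = 4a*b13, M32 - M23 = -4a*b23.
Here tr M = 923/841, so a^2 = (1 + tr M)/4 = 441/841 and a = ±21/29. Taking a = 21/29: M21 - M12 = 0, M13 - M31 = 0, M32 - M23 = 1680/841, giving b12 = 0, b13 = 0, b23 = -20/29, i.e. R = 21/29 - 20/29*e23.
Its e23 coefficient is negative, so report the other preimage -R.
Answer: -21/29 + 20/29*e23. Uniqueness: Spin(3) -> SO(3) maps R and -R to the same rotation of trace 923/841; fixing the sign of the e23 coefficient removes the ambiguity.


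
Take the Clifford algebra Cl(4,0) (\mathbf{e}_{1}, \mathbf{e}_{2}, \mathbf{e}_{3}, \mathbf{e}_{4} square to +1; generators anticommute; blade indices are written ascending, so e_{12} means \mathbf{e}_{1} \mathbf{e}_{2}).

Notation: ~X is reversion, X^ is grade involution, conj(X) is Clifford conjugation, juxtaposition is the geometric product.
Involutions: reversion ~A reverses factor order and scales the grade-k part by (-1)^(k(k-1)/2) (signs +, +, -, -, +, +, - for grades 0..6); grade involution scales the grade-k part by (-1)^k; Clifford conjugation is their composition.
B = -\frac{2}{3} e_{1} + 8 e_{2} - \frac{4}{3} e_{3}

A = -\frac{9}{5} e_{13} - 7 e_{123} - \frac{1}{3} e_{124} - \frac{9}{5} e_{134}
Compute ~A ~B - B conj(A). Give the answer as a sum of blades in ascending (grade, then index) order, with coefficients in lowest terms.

first term: -\frac{12}{5} e_{1} + \frac{6}{5} e_{3} - \frac{28}{3} e_{12} - 56 e_{13} - \frac{4}{15} e_{14} - \frac{14}{3} e_{23} - \frac{2}{9} e_{24} - \frac{6}{5} e_{34} - \frac{72}{5} e_{123} + \frac{668}{45} e_{1234}
second term: \frac{12}{5} e_{1} - \frac{6}{5} e_{3} + \frac{28}{3} e_{12} + 56 e_{13} + \frac{4}{15} e_{14} + \frac{14}{3} e_{23} + \frac{2}{9} e_{24} + \frac{6}{5} e_{34} - \frac{72}{5} e_{123} + \frac{668}{45} e_{1234}
Answer: -\frac{24}{5} e_{1} + \frac{12}{5} e_{3} - \frac{56}{3} e_{12} - 112 e_{13} - \frac{8}{15} e_{14} - \frac{28}{3} e_{23} - \frac{4}{9} e_{24} - \frac{12}{5} e_{34}


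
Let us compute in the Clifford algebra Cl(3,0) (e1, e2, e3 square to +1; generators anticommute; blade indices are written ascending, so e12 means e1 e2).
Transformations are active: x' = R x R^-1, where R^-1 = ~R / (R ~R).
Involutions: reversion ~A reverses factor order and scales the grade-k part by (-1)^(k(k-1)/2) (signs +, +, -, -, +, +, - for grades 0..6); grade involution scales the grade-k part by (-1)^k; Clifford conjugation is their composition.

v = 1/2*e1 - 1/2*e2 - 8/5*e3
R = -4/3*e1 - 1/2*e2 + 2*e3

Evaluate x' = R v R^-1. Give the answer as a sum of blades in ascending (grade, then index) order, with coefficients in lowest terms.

~R = -4/3*e1 - 1/2*e2 + 2*e3, and R ~R = 217/36, so R^-1 = ~R / (217/36).
R v = -217/60 + 11/12*e12 + 17/15*e13 + 9/5*e23
Answer: 11/10*e1 + 11/10*e2 - 4/5*e3


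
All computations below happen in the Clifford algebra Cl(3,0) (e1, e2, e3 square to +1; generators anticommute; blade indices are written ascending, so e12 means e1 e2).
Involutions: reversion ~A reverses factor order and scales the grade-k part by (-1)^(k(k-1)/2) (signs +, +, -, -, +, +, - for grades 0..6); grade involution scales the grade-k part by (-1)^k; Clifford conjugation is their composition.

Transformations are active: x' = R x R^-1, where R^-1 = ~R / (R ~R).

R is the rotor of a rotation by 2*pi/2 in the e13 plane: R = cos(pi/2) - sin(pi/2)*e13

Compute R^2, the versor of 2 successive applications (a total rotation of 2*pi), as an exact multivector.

The rotor phase is half the rotation angle and phases add under composition, so 2 steps in the e13 plane accumulate phase 2*(pi/2) = pi: R^2 = cos(pi) - sin(pi)*e13.
cos(pi) = -1 and sin(pi) = 0, so R^2 = -1. The total rotation 2*pi is 1 full turn, so every vector returns to itself, yet the rotor is -1, on the OTHER sheet of the double cover (an odd number of 2*pi turns).
Answer: -1


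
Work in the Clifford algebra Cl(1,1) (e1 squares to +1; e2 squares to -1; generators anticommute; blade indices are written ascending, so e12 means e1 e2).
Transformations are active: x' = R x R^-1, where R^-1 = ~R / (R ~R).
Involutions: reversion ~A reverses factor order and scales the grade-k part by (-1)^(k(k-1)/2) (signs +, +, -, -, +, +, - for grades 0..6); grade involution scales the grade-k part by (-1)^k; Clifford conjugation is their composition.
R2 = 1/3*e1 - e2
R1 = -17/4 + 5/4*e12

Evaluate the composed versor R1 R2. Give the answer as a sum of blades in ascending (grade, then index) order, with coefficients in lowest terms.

Distribute over the terms of R1 (each basis-blade product reordered to ascending indices, repeated generators contracted through their squares):
(-17/4) R2 = -17/12*e1 + 17/4*e2
(5/4*e12) R2 = 5/4*e1 - 5/12*e2
Summing the partial products and collecting blades:
Answer: -1/6*e1 + 23/6*e2


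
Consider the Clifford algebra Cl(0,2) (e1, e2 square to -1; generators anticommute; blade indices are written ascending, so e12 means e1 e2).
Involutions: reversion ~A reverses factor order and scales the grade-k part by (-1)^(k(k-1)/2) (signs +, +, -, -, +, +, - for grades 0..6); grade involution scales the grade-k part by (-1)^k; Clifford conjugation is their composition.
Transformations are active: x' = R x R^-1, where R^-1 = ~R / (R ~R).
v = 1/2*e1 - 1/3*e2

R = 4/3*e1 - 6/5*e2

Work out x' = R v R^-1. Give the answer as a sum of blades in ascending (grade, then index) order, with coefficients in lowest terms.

~R = 4/3*e1 - 6/5*e2, and R ~R = -724/225, so R^-1 = ~R / (-724/225).
R v = -16/15 + 7/45*e12
Answer: 139/362*e1 - 251/543*e2


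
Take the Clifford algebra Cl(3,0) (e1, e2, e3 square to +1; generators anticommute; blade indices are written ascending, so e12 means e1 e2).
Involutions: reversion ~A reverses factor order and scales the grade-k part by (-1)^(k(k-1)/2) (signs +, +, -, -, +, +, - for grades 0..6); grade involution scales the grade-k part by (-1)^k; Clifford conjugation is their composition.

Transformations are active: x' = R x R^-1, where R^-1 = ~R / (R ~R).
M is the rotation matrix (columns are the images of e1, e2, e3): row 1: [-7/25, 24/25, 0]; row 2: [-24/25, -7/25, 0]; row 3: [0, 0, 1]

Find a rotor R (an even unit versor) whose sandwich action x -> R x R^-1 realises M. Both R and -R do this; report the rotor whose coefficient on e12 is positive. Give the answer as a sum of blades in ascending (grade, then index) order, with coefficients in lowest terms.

Method: write R = a + b12*e12 + b13*e13 + b23*e23 with a^2 + b12^2 + b13^2 + b23^2 = 1 (so R^-1 = ~R). Expanding the columns R e_j ~R gives tr M = 4a^2 - 1 and, from the antisymmetric part, M21 - M12 = -4a*b12, M13 - M31 = 4a*b13, M32 - M23 = -4a*b23.
Here tr M = 11/25, so a^2 = (1 + tr M)/4 = 9/25 and a = ±3/5. Taking a = 3/5: M21 - M12 = -48/25, M13 - M31 = 0, M32 - M23 = 0, giving b12 = 4/5, b13 = 0, b23 = 0, i.e. R = 3/5 + 4/5*e12.
Its e12 coefficient is already positive.
Answer: 3/5 + 4/5*e12. Uniqueness: Spin(3) -> SO(3) maps R and -R to the same rotation of trace 11/25; fixing the sign of the e12 coefficient removes the ambiguity.


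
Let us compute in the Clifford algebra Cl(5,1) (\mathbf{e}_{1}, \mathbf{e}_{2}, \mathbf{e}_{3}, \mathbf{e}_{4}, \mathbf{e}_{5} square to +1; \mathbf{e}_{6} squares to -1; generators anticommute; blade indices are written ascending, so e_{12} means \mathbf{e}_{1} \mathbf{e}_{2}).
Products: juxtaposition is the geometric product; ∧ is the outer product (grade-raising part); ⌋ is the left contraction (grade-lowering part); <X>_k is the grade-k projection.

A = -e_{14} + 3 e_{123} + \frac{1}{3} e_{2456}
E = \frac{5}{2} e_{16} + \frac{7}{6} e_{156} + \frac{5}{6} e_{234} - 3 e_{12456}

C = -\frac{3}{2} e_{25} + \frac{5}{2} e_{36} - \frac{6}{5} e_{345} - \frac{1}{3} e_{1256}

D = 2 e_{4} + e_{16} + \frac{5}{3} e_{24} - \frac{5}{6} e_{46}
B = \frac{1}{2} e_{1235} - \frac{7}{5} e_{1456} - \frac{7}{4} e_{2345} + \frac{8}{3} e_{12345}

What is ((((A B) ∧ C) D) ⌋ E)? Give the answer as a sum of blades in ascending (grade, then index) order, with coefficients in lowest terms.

step 1: -\frac{3}{2} e_{5} - \frac{7}{15} e_{12} + \frac{7}{12} e_{36} - 8 e_{45} - \frac{7}{5} e_{56} - \frac{8}{9} e_{136} + \frac{21}{4} e_{145} + \frac{8}{3} e_{235} + \frac{7}{4} e_{1235} - \frac{1}{6} e_{1346} + \frac{1}{2} e_{2345} - \frac{21}{5} e_{23456}
step 2: \frac{15}{4} e_{356} - \frac{7}{6} e_{1236} + \frac{7}{8} e_{2356} - 20 e_{3456} + \frac{14}{25} e_{12345} - \frac{4}{3} e_{12356} + \frac{105}{8} e_{13456} + \frac{1}{4} e_{123456}
step 3: -\frac{7}{6} e_{23} - \frac{50}{3} e_{35} + \frac{3749}{240} e_{135} + \frac{4}{3} e_{235} - 10 e_{345} - 40 e_{356} + \frac{35}{36} e_{1234} - \frac{134}{75} e_{1235} + 20 e_{1345} + \frac{35}{18} e_{1346} + \frac{80}{3} e_{1356} + \frac{47}{48} e_{2345} - \frac{100}{3} e_{2356} + \frac{145}{24} e_{3456} - \frac{10}{9} e_{12345} + \frac{7}{3} e_{12346} + \frac{2741}{120} e_{12356} + \frac{20}{9} e_{13456} - \frac{197}{50} e_{23456} - \frac{8}{3} e_{123456}
step 4: \frac{35}{36} e_{4}
Answer: \frac{35}{36} e_{4}


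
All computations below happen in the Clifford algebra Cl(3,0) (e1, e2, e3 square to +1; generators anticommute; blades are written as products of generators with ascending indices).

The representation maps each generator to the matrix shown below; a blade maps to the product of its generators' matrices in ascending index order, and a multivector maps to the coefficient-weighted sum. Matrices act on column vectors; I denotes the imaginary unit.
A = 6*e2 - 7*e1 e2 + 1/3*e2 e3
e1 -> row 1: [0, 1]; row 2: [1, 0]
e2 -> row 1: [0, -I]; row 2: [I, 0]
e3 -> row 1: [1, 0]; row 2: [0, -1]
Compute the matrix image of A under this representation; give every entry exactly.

Bivector images (products of the table entries): rho(e1 e2) = rho(e1)rho(e2) = row 1: [I, 0]; row 2: [0, -I]; rho(e2 e3) = rho(e2)rho(e3) = row 1: [0, I]; row 2: [I, 0].
M = (6)*rho(e2) + (-7)*rho(e1 e2) + (1/3)*rho(e2 e3), summed entrywise:
Answer: row 1: [-7*I, -17*I/3]; row 2: [19*I/3, 7*I]


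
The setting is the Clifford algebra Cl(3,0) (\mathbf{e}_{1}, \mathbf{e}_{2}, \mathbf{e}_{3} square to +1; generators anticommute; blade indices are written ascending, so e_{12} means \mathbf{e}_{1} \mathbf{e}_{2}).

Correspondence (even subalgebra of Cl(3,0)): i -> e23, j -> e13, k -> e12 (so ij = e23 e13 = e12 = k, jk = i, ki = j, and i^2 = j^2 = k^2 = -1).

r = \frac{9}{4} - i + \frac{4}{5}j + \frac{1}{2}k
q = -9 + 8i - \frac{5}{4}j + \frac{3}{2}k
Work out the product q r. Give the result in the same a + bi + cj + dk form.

In blades: q = -9 + \frac{3}{2} e_{12} - \frac{5}{4} e_{13} + 8 e_{23}, r = \frac{9}{4} + \frac{1}{2} e_{12} + \frac{4}{5} e_{13} - e_{23}.
Distribute q over r term by term (generator squares from the signature, products reordered to ascending indices): (-9)*r = -\frac{81}{4} - \frac{9}{2} e_{12} - \frac{36}{5} e_{13} + 9 e_{23}; (\frac{3}{2} e_{12})*r = -\frac{3}{4} + \frac{27}{8} e_{12} - \frac{3}{2} e_{13} - \frac{6}{5} e_{23}; (-\frac{5}{4} e_{13})*r = 1 - \frac{5}{4} e_{12} - \frac{45}{16} e_{13} - \frac{5}{8} e_{23}; (8 e_{23})*r = 8 + \frac{32}{5} e_{12} - 4 e_{13} + 18 e_{23}.
Sum: -12 + \frac{161}{40} e_{12} - \frac{1241}{80} e_{13} + \frac{1007}{40} e_{23}; translating back through the correspondence:
Answer: -12 + \frac{1007}{40}i - \frac{1241}{80}j + \frac{161}{40}k


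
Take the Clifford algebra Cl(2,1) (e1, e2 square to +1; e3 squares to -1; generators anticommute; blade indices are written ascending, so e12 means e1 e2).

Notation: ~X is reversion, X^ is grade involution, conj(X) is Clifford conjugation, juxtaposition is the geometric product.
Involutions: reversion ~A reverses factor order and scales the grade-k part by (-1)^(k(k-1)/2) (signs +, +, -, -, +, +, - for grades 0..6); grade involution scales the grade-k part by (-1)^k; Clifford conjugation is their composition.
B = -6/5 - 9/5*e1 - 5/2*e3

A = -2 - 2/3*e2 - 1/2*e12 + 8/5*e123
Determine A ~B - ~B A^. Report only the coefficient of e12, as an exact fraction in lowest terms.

first term: 12/5 + 18/5*e1 - 1/10*e2 + 5*e3 + 17/5*e12 - 91/75*e23 - 67/100*e123
second term: 12/5 + 18/5*e1 + 1/10*e2 + 5*e3 - 23/5*e12 + 341/75*e23 + 317/100*e123
Answer: 8


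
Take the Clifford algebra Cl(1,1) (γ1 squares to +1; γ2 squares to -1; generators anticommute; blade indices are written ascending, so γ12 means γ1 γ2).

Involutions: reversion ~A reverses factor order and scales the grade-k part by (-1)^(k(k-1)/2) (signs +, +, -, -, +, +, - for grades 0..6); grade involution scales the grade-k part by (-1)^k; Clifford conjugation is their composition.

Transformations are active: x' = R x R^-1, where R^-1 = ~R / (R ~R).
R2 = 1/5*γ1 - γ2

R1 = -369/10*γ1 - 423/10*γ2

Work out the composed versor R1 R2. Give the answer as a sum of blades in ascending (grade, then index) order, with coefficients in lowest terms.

Distribute over the terms of R1 (each basis-blade product reordered to ascending indices, repeated generators contracted through their squares):
(-369/10*γ1) R2 = -369/50 + 369/10*γ12
(-423/10*γ2) R2 = -423/10 + 423/50*γ12
Summing the partial products and collecting blades:
Answer: -1242/25 + 1134/25*γ12


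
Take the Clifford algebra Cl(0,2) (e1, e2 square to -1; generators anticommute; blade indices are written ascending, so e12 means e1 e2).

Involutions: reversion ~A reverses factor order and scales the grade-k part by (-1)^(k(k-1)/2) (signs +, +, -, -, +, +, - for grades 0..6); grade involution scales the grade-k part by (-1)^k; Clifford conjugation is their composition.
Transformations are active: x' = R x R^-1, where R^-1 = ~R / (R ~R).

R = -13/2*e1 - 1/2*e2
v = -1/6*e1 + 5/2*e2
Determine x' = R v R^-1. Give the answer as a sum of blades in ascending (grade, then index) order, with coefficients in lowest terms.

~R = -13/2*e1 - 1/2*e2, and R ~R = -85/2, so R^-1 = ~R / (-85/2).
R v = 1/6 - 49/3*e12
Answer: 37/170*e1 - 1273/510*e2


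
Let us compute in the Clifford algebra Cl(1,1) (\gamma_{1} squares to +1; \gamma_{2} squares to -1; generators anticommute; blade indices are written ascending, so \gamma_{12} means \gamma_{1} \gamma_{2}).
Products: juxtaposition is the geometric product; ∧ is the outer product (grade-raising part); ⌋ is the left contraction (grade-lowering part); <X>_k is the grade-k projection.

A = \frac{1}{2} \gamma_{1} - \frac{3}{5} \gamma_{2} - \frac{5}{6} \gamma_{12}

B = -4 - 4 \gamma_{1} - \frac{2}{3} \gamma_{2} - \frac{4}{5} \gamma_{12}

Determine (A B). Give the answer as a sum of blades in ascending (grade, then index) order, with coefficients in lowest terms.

step 1: -\frac{26}{15} - \frac{467}{225} \gamma_{1} - \frac{4}{3} \gamma_{2} + \frac{3}{5} \gamma_{12}
Answer: -\frac{26}{15} - \frac{467}{225} \gamma_{1} - \frac{4}{3} \gamma_{2} + \frac{3}{5} \gamma_{12}


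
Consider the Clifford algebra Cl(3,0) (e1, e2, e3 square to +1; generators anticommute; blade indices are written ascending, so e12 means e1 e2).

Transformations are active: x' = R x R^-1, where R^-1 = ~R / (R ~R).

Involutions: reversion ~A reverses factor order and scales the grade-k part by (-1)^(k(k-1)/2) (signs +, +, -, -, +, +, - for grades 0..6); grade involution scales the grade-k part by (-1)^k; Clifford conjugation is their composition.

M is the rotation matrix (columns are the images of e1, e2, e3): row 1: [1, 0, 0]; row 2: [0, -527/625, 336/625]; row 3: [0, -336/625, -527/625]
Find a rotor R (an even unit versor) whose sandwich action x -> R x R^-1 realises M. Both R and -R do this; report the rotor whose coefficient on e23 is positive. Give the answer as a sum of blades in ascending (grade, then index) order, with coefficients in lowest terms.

Method: write R = a + b12*e12 + b13*e13 + b23*e23 with a^2 + b12^2 + b13^2 + b23^2 = 1 (so R^-1 = ~R). Expanding the columns R e_j ~R gives tr M = 4a^2 - 1 and, from the antisymmetric part, M21 - M12 = -4a*b12, M13 - M31 = 4a*b13, M32 - M23 = -4a*b23.
Here tr M = -429/625, so a^2 = (1 + tr M)/4 = 49/625 and a = ±7/25. Taking a = 7/25: M21 - M12 = 0, M13 - M31 = 0, M32 - M23 = -672/625, giving b12 = 0, b13 = 0, b23 = 24/25, i.e. R = 7/25 + 24/25*e23.
Its e23 coefficient is already positive.
Answer: 7/25 + 24/25*e23. Why the constraint matters: R and -R act identically through the sandwich — M has trace -429/625 either way — so only the sign condition on e23 picks one of the two preimages.


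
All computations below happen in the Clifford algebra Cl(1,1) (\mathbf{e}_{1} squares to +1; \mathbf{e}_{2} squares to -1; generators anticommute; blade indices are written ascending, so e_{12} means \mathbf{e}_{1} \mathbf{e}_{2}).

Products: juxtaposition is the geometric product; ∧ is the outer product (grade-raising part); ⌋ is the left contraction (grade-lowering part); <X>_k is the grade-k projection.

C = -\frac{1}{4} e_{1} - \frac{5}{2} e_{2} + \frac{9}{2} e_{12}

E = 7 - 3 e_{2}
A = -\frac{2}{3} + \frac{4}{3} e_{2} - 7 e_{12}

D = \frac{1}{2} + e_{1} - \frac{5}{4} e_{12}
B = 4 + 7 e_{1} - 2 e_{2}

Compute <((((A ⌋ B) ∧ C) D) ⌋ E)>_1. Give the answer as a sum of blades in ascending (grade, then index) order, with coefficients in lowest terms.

step 1: -\frac{14}{3} e_{1} + \frac{4}{3} e_{2}
step 2: 12 e_{12}
step 3: -15 - 12 e_{2} + 6 e_{12}
step 4: -141 + 45 e_{2}
step 5: 45 e_{2}
Answer: 45 e_{2}


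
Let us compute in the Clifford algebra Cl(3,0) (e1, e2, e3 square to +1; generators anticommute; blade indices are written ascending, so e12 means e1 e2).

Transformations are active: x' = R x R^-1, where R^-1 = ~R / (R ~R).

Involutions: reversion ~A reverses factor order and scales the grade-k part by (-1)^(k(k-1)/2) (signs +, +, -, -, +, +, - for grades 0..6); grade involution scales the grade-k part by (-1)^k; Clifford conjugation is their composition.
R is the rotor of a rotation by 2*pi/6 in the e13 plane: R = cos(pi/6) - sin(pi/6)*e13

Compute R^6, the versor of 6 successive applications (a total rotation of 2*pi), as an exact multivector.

Rotor phase runs at HALF the rotation angle; powers of one rotor simply add phase, so after 6 steps in e13 the phase is 6*pi/6 = pi and R^6 = cos(pi) - sin(pi)*e13.
cos(pi) = -1 and sin(pi) = 0, so R^6 = -1. The total rotation 2*pi is 1 full turn, so every vector returns to itself, yet the rotor is -1, on the OTHER sheet of the double cover (an odd number of 2*pi turns).
Answer: -1


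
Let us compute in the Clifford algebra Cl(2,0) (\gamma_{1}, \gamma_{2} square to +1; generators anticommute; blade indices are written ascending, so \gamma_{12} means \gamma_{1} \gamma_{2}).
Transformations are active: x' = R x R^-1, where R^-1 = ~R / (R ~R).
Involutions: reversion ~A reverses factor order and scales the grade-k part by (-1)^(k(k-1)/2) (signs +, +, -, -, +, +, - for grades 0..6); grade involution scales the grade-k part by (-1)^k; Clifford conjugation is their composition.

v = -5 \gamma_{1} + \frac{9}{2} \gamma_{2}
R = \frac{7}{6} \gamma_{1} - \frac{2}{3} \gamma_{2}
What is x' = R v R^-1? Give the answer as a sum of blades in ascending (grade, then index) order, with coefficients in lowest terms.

~R = \frac{7}{6} \gamma_{1} - \frac{2}{3} \gamma_{2}, and R ~R = \frac{65}{36}, so R^-1 = ~R / (\frac{65}{36}).
R v = -\frac{53}{6} + \frac{23}{12} \gamma_{12}
Answer: -\frac{417}{65} \gamma_{1} + \frac{263}{130} \gamma_{2}


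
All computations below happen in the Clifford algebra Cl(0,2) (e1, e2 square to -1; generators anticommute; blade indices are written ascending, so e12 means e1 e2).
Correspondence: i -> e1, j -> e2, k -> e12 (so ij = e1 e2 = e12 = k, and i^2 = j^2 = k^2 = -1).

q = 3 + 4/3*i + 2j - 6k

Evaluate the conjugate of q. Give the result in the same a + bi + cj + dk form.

In blades: q = 3 + 4/3*e1 + 2*e2 - 6*e12.
Conjugation here is Clifford conjugation: the scalar is fixed and the grade-1 and grade-2 blades all flip sign, giving 3 - 4/3*e1 - 2*e2 + 6*e12; translating back:
Answer: 3 - 4/3*i - 2j + 6k


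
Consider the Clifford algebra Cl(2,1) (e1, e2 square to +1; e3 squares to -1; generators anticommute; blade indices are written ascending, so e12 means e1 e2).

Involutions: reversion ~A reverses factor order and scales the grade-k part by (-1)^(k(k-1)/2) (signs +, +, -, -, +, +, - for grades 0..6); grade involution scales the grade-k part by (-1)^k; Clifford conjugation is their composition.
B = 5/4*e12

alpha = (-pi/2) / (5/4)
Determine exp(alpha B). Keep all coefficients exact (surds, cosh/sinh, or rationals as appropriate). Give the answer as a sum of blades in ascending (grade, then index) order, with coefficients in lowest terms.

B^2 = (5/4)^2*(e12)^2 = 25/16*(-1) = -25/16 (a basis 2-blade squares to minus the product of its generators' squares).
B^2 = -25/16 — the negative square puts this in the circular regime; l = 5/4, alpha*l = -pi/2, so exp(alpha B) = cos(-pi/2) + (sin(-pi/2)/(5/4))*B = 0 + (-4/5)*B.
Answer: -e12


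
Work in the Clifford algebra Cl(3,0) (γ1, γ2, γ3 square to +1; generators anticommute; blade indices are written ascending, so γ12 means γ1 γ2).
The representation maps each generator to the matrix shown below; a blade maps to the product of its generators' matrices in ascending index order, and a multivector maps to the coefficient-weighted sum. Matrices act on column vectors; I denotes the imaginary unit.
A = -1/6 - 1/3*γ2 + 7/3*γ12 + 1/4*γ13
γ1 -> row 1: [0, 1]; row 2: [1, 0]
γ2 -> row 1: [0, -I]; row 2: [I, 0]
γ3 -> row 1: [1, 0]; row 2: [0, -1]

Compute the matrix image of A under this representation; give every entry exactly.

Bivector images (products of the table entries): rho(γ12) = rho(γ1)rho(γ2) = row 1: [I, 0]; row 2: [0, -I]; rho(γ13) = rho(γ1)rho(γ3) = row 1: [0, -1]; row 2: [1, 0].
M = (-1/6)*1 + (-1/3)*rho(γ2) + (7/3)*rho(γ12) + (1/4)*rho(γ13), summed entrywise (1 is the identity matrix):
Answer: row 1: [-1/6 + 7*I/3, -1/4 + I/3]; row 2: [1/4 - I/3, -1/6 - 7*I/3]


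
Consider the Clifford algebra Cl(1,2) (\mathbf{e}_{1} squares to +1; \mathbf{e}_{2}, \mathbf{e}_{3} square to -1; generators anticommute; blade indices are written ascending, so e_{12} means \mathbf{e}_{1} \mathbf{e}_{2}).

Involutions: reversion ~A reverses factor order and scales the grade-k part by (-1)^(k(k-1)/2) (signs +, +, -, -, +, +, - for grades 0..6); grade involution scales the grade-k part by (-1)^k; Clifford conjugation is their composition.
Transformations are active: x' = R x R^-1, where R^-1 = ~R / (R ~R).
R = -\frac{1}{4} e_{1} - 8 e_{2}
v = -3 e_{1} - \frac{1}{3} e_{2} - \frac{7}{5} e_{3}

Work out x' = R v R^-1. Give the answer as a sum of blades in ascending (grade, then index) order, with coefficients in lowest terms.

~R = -\frac{1}{4} e_{1} - 8 e_{2}, and R ~R = -\frac{1023}{16}, so R^-1 = ~R / (-\frac{1023}{16}).
R v = -\frac{23}{12} - \frac{287}{12} e_{12} + \frac{7}{20} e_{13} + \frac{56}{5} e_{23}
Answer: \frac{9161}{3069} e_{1} - \frac{449}{3069} e_{2} + \frac{7}{5} e_{3}


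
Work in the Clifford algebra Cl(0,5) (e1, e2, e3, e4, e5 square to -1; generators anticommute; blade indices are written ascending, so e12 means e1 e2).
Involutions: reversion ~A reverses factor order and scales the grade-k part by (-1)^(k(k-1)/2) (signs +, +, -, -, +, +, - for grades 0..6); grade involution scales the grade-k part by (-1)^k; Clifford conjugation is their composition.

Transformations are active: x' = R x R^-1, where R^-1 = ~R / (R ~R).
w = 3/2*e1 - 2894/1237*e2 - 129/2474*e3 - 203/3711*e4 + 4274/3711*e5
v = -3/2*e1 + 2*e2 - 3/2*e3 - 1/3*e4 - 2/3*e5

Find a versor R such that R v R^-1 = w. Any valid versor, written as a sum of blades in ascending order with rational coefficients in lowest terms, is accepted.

Key observation: q(v) = q(w) = -163/18 (sandwiches preserve the norm), so R = v + w = -420/1237*e2 - 1920/1237*e3 - 480/1237*e4 + 600/1237*e5 works whenever it is invertible — the component of v along it is kept and (v - w)/2 reverses, sending v to w.
Answer: -420/1237*e2 - 1920/1237*e3 - 480/1237*e4 + 600/1237*e5


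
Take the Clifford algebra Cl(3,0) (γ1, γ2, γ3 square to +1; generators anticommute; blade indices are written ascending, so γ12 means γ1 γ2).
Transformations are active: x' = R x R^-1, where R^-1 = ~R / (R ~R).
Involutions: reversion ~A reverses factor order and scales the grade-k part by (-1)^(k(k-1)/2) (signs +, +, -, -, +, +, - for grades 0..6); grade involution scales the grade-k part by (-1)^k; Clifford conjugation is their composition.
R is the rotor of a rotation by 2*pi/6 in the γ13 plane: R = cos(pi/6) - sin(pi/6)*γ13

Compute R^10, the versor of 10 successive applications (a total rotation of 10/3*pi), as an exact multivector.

Rotor phase runs at HALF the rotation angle; powers of one rotor simply add phase, so after 10 steps in γ13 the phase is 10*pi/6 = 5*pi/3 and R^10 = cos(5*pi/3) - sin(5*pi/3)*γ13.
cos(5*pi/3) = 1/2 and sin(5*pi/3) = -sqrt(3)/2, so R^10 = 1/2 + sqrt(3)/2*γ13. The net rotation is 4/3*pi (after discarding 1 full turn, each of which contributes a factor -1 to the rotor); the rotor keeps the half-angle phase exactly.
Answer: 1/2 + sqrt(3)/2*γ13


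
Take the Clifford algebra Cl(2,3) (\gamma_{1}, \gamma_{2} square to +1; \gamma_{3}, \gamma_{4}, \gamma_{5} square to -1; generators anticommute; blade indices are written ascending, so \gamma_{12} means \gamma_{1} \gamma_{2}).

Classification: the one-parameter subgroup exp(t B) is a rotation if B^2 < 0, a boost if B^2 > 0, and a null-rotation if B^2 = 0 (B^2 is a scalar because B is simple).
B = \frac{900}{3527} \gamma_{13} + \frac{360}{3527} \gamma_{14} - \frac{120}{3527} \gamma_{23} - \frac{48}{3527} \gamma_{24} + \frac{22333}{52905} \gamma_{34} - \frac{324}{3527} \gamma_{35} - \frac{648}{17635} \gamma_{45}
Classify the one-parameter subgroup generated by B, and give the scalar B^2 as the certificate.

B^2 term by term: the squares give (\frac{900}{3527})^2*(\gamma_{13})^2 + (\frac{360}{3527})^2*(\gamma_{14})^2 + (-\frac{120}{3527})^2*(\gamma_{23})^2 + (-\frac{48}{3527})^2*(\gamma_{24})^2 + (\frac{22333}{52905})^2*(\gamma_{34})^2 + (-\frac{324}{3527})^2*(\gamma_{35})^2 + (-\frac{648}{17635})^2*(\gamma_{45})^2 = \frac{810000}{12439729}*(+1) + \frac{129600}{12439729}*(+1) + \frac{14400}{12439729}*(+1) + \frac{2304}{12439729}*(+1) + \frac{498762889}{2798939025}*(-1) + \frac{104976}{12439729}*(-1) + \frac{419904}{310993225}*(-1) = -\frac{1}{9} (each basis 2-blade squares to minus the product of its generators' squares); cross terms between blades sharing an index anticommute and cancel; the commuting (index-disjoint) pairs give grade-4 terms 2*c*c'*(blade product), which cancel blade by blade — \gamma_{1234}: \frac{86400}{12439729} - \frac{86400}{12439729} = 0; \gamma_{1345}: -\frac{233280}{12439729} + \frac{233280}{12439729} = 0; \gamma_{2345}: \frac{31104}{12439729} - \frac{31104}{12439729} = 0 — confirming B is simple. So B^2 = -\frac{1}{9}.
Answer: rotation, certificate B^2 = -\frac{1}{9}. Because -\frac{1}{9} is invariant under every versor sandwich, the classification follows from its sign alone.


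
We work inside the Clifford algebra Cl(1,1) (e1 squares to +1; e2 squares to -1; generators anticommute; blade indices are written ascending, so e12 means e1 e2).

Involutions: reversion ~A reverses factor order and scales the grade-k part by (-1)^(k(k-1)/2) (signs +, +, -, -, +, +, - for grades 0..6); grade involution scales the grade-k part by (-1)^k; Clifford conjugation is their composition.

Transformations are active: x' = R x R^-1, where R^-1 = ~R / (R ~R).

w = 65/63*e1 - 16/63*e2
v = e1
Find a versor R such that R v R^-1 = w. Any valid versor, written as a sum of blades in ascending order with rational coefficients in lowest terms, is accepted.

A norm check does it: q(v) = q(w) = 1, hence R = v + w = 128/63*e1 - 16/63*e2 realises the map — parallel part kept, (v - w)/2 negated, v carried to w.
Answer: 128/63*e1 - 16/63*e2


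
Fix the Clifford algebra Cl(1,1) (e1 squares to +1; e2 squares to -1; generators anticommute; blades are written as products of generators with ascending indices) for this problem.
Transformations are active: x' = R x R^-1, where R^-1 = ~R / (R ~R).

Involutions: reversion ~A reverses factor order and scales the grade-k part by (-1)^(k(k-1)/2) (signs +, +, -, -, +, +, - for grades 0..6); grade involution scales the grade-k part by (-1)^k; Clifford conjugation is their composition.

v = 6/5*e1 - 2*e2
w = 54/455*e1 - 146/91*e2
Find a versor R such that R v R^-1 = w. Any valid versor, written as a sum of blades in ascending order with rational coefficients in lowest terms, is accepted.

Construction: equal norms (both -64/25) license R = v + w = 120/91*e1 - 328/91*e2 — nothing changes along that direction, while (v - w)/2 changes sign, so v maps onto w.
Answer: 120/91*e1 - 328/91*e2


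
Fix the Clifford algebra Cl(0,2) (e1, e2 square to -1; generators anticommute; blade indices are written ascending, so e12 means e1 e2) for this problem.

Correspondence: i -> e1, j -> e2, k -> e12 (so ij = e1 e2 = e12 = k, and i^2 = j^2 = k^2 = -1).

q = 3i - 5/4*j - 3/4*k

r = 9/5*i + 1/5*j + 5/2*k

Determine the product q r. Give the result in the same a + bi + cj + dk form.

In blades: q = 3*e1 - 5/4*e2 - 3/4*e12, r = 9/5*e1 + 1/5*e2 + 5/2*e12.
Distribute q over r term by term (generator squares from the signature, products reordered to ascending indices): (3*e1)*r = -27/5 - 15/2*e2 + 3/5*e12; (-5/4*e2)*r = 1/4 - 25/8*e1 + 9/4*e12; (-3/4*e12)*r = 15/8 + 3/20*e1 - 27/20*e2.
Sum: -131/40 - 119/40*e1 - 177/20*e2 + 57/20*e12; translating back through the correspondence:
Answer: -131/40 - 119/40*i - 177/20*j + 57/20*k
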